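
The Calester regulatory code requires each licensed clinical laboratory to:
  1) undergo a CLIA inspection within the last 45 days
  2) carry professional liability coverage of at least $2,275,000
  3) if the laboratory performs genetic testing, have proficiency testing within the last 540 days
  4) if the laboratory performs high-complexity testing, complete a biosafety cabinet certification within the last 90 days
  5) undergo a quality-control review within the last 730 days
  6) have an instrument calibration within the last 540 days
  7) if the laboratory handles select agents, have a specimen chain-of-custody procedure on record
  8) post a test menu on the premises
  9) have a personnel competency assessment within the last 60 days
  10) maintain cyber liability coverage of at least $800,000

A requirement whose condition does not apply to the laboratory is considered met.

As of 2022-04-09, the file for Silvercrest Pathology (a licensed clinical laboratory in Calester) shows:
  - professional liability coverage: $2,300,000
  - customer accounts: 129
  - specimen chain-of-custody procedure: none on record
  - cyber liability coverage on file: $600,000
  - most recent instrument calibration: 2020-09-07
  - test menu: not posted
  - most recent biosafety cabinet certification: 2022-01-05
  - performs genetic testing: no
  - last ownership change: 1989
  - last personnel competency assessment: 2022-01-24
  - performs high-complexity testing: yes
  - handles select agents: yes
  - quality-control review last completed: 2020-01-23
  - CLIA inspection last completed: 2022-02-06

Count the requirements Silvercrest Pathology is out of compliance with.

1. CLIA inspection 62 days ago vs limit 45 → not met
2. professional liability coverage $2,300,000 ≥ $2,275,000 → met
3. condition 'performs genetic testing' does not hold → requirement n/a → met
4. condition 'performs high-complexity testing' holds; biosafety cabinet certification 94 days ago vs limit 90 → not met
5. quality-control review 807 days ago vs limit 730 → not met
6. instrument calibration 579 days ago vs limit 540 → not met
7. condition 'handles select agents' holds; specimen chain-of-custody procedure absent → not met
8. test menu absent → not met
9. personnel competency assessment 75 days ago vs limit 60 → not met
10. cyber liability coverage $600,000 < $800,000 → not met
Not met: 8 of 10

8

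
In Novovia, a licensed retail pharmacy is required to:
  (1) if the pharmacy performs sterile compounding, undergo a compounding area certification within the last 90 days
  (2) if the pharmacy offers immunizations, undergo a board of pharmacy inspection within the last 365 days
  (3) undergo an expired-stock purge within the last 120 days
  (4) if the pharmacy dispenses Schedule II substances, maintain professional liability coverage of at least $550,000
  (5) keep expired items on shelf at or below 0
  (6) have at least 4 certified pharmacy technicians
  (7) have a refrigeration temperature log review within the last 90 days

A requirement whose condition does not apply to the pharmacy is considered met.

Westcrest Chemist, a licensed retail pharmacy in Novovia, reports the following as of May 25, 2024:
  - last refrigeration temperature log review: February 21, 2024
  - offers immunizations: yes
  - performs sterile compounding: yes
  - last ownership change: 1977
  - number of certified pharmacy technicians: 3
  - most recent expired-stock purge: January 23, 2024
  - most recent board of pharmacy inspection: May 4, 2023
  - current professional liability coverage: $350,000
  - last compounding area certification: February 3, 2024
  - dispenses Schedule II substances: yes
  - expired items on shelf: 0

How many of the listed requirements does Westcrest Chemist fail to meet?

1. condition 'performs sterile compounding' holds; compounding area certification 112 days ago vs limit 90 → not met
2. condition 'offers immunizations' holds; board of pharmacy inspection 387 days ago vs limit 365 → not met
3. expired-stock purge 123 days ago vs limit 120 → not met
4. condition 'dispenses Schedule II substances' holds; professional liability coverage $350,000 < $550,000 → not met
5. expired items on shelf 0 ≤ 0 → met
6. certified pharmacy technicians 3 < 4 → not met
7. refrigeration temperature log review 94 days ago vs limit 90 → not met
Not met: 6 of 7

6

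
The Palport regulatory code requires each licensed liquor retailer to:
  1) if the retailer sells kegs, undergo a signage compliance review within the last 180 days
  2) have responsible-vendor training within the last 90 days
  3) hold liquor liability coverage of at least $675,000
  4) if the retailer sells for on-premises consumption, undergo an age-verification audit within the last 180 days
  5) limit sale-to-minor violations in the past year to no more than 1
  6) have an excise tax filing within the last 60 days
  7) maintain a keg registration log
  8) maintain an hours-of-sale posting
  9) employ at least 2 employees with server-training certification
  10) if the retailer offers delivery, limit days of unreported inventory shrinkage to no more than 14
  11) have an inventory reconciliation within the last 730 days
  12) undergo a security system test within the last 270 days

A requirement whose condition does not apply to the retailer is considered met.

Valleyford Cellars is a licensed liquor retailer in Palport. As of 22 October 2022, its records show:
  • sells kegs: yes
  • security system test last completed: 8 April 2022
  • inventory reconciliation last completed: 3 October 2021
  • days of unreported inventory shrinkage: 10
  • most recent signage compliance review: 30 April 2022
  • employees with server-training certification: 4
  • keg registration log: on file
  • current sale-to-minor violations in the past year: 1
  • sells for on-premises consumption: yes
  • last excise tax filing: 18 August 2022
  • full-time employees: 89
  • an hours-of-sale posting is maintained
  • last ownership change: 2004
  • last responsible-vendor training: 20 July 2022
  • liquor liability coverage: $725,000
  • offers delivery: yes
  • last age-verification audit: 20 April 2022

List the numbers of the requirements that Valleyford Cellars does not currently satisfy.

2, 4, 6

1. condition 'sells kegs' holds; signage compliance review 175 days ago vs limit 180 → met
2. responsible-vendor training 94 days ago vs limit 90 → not met
3. liquor liability coverage $725,000 ≥ $675,000 → met
4. condition 'sells for on-premises consumption' holds; age-verification audit 185 days ago vs limit 180 → not met
5. sale-to-minor violations in the past year 1 ≤ 1 → met
6. excise tax filing 65 days ago vs limit 60 → not met
7. keg registration log present → met
8. hours-of-sale posting present → met
9. employees with server-training certification 4 ≥ 2 → met
10. condition 'offers delivery' holds; days of unreported inventory shrinkage 10 ≤ 14 → met
11. inventory reconciliation 384 days ago vs limit 730 → met
12. security system test 197 days ago vs limit 270 → met
Not met: 2, 4, 6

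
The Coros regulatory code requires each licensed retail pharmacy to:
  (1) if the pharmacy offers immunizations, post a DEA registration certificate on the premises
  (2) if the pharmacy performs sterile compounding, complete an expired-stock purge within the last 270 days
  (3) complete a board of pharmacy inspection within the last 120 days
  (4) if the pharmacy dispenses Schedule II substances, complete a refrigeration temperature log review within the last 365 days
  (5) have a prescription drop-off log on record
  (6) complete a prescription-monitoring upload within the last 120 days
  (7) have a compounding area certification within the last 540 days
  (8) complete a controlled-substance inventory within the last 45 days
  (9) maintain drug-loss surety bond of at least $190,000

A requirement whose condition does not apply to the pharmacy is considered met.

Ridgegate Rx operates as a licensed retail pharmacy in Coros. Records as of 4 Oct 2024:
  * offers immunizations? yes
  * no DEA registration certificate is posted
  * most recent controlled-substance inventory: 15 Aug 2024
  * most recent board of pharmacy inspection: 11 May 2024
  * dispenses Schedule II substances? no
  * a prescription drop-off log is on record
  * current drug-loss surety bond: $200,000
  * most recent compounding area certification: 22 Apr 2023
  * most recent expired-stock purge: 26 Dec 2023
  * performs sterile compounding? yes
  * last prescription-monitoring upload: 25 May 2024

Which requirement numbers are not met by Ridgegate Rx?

1, 2, 3, 6, 8

1. condition 'offers immunizations' holds; DEA registration certificate absent → not met
2. condition 'performs sterile compounding' holds; expired-stock purge 283 days ago vs limit 270 → not met
3. board of pharmacy inspection 146 days ago vs limit 120 → not met
4. condition 'dispenses Schedule II substances' does not hold → requirement n/a → met
5. prescription drop-off log present → met
6. prescription-monitoring upload 132 days ago vs limit 120 → not met
7. compounding area certification 531 days ago vs limit 540 → met
8. controlled-substance inventory 50 days ago vs limit 45 → not met
9. drug-loss surety bond $200,000 ≥ $190,000 → met
Not met: 1, 2, 3, 6, 8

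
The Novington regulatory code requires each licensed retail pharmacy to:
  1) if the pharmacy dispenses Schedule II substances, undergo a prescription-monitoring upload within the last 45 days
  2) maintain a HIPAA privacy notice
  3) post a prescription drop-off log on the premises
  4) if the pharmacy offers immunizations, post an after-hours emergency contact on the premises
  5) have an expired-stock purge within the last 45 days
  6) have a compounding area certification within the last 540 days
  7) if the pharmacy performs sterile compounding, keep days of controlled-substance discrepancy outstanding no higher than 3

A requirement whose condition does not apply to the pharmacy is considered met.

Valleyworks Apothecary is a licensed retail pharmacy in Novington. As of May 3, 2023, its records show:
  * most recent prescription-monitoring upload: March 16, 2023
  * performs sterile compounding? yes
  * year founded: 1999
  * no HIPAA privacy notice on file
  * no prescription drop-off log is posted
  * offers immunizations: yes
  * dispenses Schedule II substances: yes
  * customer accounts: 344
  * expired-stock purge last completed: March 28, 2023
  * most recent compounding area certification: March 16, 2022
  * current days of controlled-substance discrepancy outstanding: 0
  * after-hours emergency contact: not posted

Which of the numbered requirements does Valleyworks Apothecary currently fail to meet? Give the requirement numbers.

1. condition 'dispenses Schedule II substances' holds; prescription-monitoring upload 48 days ago vs limit 45 → not met
2. HIPAA privacy notice absent → not met
3. prescription drop-off log absent → not met
4. condition 'offers immunizations' holds; after-hours emergency contact absent → not met
5. expired-stock purge 36 days ago vs limit 45 → met
6. compounding area certification 413 days ago vs limit 540 → met
7. condition 'performs sterile compounding' holds; days of controlled-substance discrepancy outstanding 0 ≤ 3 → met
Not met: 1, 2, 3, 4

1, 2, 3, 4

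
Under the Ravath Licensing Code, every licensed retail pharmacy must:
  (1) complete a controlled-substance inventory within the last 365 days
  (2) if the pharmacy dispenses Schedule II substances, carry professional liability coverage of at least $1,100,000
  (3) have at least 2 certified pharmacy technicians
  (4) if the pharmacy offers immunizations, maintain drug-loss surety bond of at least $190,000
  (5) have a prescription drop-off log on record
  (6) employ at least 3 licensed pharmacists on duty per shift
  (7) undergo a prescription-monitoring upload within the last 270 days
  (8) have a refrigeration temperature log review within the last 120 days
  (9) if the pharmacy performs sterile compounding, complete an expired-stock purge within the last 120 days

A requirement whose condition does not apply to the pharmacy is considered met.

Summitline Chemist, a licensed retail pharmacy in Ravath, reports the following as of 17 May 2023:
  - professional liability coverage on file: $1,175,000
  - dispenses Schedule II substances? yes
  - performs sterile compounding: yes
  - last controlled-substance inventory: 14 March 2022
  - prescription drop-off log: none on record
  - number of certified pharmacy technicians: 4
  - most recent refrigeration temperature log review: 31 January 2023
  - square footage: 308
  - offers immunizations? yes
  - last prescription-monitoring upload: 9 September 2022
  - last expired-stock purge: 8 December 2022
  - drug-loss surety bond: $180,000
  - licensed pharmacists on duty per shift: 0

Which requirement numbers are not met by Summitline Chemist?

1, 4, 5, 6, 9

1. controlled-substance inventory 429 days ago vs limit 365 → not met
2. condition 'dispenses Schedule II substances' holds; professional liability coverage $1,175,000 ≥ $1,100,000 → met
3. certified pharmacy technicians 4 ≥ 2 → met
4. condition 'offers immunizations' holds; drug-loss surety bond $180,000 < $190,000 → not met
5. prescription drop-off log absent → not met
6. licensed pharmacists on duty per shift 0 < 3 → not met
7. prescription-monitoring upload 250 days ago vs limit 270 → met
8. refrigeration temperature log review 106 days ago vs limit 120 → met
9. condition 'performs sterile compounding' holds; expired-stock purge 160 days ago vs limit 120 → not met
Not met: 1, 4, 5, 6, 9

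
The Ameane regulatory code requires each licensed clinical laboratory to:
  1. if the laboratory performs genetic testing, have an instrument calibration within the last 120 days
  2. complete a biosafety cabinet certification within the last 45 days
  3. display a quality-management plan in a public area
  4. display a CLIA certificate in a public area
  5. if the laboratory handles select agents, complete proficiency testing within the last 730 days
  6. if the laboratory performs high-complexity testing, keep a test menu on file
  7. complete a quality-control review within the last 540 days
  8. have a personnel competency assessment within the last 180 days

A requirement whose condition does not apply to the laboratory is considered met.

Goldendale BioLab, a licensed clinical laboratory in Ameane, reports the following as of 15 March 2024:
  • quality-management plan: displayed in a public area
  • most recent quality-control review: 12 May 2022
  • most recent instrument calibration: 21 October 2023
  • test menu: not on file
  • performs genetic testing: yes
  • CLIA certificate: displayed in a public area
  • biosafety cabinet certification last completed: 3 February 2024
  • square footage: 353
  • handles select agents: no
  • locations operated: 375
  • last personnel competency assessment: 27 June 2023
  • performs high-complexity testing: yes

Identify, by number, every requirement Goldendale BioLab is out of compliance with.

1. condition 'performs genetic testing' holds; instrument calibration 146 days ago vs limit 120 → not met
2. biosafety cabinet certification 41 days ago vs limit 45 → met
3. quality-management plan present → met
4. CLIA certificate present → met
5. condition 'handles select agents' does not hold → requirement n/a → met
6. condition 'performs high-complexity testing' holds; test menu absent → not met
7. quality-control review 673 days ago vs limit 540 → not met
8. personnel competency assessment 262 days ago vs limit 180 → not met
Not met: 1, 6, 7, 8

1, 6, 7, 8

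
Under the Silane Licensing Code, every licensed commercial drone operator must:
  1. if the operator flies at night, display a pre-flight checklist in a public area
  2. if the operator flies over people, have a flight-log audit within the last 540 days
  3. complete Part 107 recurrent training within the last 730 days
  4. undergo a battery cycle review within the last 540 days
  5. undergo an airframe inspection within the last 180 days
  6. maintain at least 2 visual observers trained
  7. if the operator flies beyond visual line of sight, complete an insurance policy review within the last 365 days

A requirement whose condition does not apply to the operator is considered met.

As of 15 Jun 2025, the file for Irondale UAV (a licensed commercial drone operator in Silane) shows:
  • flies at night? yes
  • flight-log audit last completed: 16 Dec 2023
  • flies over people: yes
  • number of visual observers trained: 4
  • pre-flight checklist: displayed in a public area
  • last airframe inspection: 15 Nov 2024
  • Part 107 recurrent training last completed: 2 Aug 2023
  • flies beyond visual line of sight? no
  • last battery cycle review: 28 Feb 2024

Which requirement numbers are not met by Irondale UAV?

1. condition 'flies at night' holds; pre-flight checklist present → met
2. condition 'flies over people' holds; flight-log audit 547 days ago vs limit 540 → not met
3. Part 107 recurrent training 683 days ago vs limit 730 → met
4. battery cycle review 473 days ago vs limit 540 → met
5. airframe inspection 212 days ago vs limit 180 → not met
6. visual observers trained 4 ≥ 2 → met
7. condition 'flies beyond visual line of sight' does not hold → requirement n/a → met
Not met: 2, 5

2, 5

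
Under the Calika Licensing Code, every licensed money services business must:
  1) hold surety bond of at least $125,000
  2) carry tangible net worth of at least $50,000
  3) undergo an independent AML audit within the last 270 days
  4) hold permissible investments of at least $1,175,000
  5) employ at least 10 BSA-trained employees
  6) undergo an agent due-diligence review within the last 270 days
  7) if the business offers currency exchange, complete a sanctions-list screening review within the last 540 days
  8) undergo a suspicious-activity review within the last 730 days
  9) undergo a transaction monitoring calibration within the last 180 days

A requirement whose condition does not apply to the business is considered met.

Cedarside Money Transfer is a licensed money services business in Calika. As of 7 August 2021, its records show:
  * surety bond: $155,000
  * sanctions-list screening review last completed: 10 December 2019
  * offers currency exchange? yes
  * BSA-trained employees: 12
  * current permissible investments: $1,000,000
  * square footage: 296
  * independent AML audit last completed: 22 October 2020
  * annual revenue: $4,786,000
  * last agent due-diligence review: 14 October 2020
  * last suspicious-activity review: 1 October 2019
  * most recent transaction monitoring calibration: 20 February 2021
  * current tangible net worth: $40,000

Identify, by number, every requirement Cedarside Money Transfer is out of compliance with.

2, 3, 4, 6, 7

1. surety bond $155,000 ≥ $125,000 → met
2. tangible net worth $40,000 < $50,000 → not met
3. independent AML audit 289 days ago vs limit 270 → not met
4. permissible investments $1,000,000 < $1,175,000 → not met
5. BSA-trained employees 12 ≥ 10 → met
6. agent due-diligence review 297 days ago vs limit 270 → not met
7. condition 'offers currency exchange' holds; sanctions-list screening review 606 days ago vs limit 540 → not met
8. suspicious-activity review 676 days ago vs limit 730 → met
9. transaction monitoring calibration 168 days ago vs limit 180 → met
Not met: 2, 3, 4, 6, 7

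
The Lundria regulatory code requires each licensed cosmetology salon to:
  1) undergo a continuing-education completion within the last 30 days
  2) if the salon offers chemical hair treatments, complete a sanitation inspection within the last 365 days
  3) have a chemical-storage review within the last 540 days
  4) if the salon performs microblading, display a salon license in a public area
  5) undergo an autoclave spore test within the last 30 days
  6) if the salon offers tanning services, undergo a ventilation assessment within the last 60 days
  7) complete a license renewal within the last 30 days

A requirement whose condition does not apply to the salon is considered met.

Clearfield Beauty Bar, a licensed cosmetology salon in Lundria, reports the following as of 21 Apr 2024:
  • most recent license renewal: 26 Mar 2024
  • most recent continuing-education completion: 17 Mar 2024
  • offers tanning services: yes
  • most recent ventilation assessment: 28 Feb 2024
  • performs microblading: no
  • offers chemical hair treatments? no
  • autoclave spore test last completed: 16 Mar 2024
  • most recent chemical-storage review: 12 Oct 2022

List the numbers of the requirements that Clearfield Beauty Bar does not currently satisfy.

1, 3, 5

1. continuing-education completion 35 days ago vs limit 30 → not met
2. condition 'offers chemical hair treatments' does not hold → requirement n/a → met
3. chemical-storage review 557 days ago vs limit 540 → not met
4. condition 'performs microblading' does not hold → requirement n/a → met
5. autoclave spore test 36 days ago vs limit 30 → not met
6. condition 'offers tanning services' holds; ventilation assessment 53 days ago vs limit 60 → met
7. license renewal 26 days ago vs limit 30 → met
Not met: 1, 3, 5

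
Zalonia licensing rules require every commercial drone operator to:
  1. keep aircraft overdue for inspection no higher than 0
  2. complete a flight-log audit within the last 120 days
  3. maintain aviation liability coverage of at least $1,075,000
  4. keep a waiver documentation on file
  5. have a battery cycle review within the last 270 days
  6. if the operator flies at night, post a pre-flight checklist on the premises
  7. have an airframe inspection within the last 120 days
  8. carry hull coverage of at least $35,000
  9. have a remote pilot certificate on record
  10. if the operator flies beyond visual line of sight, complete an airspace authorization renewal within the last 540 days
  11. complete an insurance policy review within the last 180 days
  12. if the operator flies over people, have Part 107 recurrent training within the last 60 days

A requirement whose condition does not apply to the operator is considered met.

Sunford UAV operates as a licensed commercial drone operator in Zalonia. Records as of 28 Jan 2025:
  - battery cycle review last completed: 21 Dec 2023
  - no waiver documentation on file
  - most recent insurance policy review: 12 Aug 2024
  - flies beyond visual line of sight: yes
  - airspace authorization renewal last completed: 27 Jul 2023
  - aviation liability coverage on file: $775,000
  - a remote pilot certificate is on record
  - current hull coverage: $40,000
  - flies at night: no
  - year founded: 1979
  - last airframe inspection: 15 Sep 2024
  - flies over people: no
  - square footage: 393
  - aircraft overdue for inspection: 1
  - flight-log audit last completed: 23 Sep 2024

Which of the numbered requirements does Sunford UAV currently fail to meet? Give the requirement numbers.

1. aircraft overdue for inspection 1 > 0 → not met
2. flight-log audit 127 days ago vs limit 120 → not met
3. aviation liability coverage $775,000 < $1,075,000 → not met
4. waiver documentation absent → not met
5. battery cycle review 404 days ago vs limit 270 → not met
6. condition 'flies at night' does not hold → requirement n/a → met
7. airframe inspection 135 days ago vs limit 120 → not met
8. hull coverage $40,000 ≥ $35,000 → met
9. remote pilot certificate present → met
10. condition 'flies beyond visual line of sight' holds; airspace authorization renewal 551 days ago vs limit 540 → not met
11. insurance policy review 169 days ago vs limit 180 → met
12. condition 'flies over people' does not hold → requirement n/a → met
Not met: 1, 2, 3, 4, 5, 7, 10

1, 2, 3, 4, 5, 7, 10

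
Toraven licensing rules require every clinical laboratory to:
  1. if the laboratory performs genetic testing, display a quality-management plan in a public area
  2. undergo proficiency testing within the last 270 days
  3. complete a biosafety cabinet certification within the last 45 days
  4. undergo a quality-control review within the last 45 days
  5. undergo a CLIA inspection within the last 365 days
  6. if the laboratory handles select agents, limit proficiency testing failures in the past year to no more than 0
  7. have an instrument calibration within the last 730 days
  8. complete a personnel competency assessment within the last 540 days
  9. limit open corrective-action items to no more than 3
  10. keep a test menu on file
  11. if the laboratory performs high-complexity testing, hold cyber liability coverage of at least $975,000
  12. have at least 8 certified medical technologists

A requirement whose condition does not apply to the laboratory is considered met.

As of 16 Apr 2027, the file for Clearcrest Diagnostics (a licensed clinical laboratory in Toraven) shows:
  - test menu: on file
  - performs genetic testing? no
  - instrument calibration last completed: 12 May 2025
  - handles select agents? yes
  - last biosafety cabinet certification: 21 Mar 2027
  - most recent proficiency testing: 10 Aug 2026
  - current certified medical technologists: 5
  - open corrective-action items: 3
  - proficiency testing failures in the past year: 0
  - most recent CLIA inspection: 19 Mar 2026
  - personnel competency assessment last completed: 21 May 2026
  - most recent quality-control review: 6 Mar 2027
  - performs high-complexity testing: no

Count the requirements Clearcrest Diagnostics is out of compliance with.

1. condition 'performs genetic testing' does not hold → requirement n/a → met
2. proficiency testing 249 days ago vs limit 270 → met
3. biosafety cabinet certification 26 days ago vs limit 45 → met
4. quality-control review 41 days ago vs limit 45 → met
5. CLIA inspection 393 days ago vs limit 365 → not met
6. condition 'handles select agents' holds; proficiency testing failures in the past year 0 ≤ 0 → met
7. instrument calibration 704 days ago vs limit 730 → met
8. personnel competency assessment 330 days ago vs limit 540 → met
9. open corrective-action items 3 ≤ 3 → met
10. test menu present → met
11. condition 'performs high-complexity testing' does not hold → requirement n/a → met
12. certified medical technologists 5 < 8 → not met
Not met: 2 of 12

2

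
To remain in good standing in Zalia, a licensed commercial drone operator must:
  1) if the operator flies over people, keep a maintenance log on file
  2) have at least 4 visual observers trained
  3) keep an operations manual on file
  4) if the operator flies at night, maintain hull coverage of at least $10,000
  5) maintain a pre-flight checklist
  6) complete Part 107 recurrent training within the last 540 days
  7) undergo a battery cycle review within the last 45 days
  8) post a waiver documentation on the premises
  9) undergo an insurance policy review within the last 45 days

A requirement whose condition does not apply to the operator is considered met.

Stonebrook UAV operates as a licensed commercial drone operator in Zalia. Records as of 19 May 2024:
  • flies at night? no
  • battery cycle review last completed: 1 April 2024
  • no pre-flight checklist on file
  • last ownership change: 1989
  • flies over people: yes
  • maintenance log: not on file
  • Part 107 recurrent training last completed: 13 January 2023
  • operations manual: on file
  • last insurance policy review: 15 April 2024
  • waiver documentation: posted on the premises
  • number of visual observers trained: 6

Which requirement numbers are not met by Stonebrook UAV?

1, 5, 7

1. condition 'flies over people' holds; maintenance log absent → not met
2. visual observers trained 6 ≥ 4 → met
3. operations manual present → met
4. condition 'flies at night' does not hold → requirement n/a → met
5. pre-flight checklist absent → not met
6. Part 107 recurrent training 492 days ago vs limit 540 → met
7. battery cycle review 48 days ago vs limit 45 → not met
8. waiver documentation present → met
9. insurance policy review 34 days ago vs limit 45 → met
Not met: 1, 5, 7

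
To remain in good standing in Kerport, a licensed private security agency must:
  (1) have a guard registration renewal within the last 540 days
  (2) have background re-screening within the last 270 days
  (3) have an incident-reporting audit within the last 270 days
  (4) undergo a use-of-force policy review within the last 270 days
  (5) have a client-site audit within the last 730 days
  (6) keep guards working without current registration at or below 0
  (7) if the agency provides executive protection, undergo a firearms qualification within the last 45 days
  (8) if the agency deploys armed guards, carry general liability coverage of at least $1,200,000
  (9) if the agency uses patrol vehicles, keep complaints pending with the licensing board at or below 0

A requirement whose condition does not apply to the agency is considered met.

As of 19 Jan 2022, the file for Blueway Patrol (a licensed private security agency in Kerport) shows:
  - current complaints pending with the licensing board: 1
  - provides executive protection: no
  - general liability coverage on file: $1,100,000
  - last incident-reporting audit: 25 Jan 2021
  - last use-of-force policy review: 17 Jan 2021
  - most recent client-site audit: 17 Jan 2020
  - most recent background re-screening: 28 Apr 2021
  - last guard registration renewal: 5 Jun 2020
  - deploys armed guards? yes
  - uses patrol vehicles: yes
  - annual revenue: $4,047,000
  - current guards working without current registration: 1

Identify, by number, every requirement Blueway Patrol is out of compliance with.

1. guard registration renewal 593 days ago vs limit 540 → not met
2. background re-screening 266 days ago vs limit 270 → met
3. incident-reporting audit 359 days ago vs limit 270 → not met
4. use-of-force policy review 367 days ago vs limit 270 → not met
5. client-site audit 733 days ago vs limit 730 → not met
6. guards working without current registration 1 > 0 → not met
7. condition 'provides executive protection' does not hold → requirement n/a → met
8. condition 'deploys armed guards' holds; general liability coverage $1,100,000 < $1,200,000 → not met
9. condition 'uses patrol vehicles' holds; complaints pending with the licensing board 1 > 0 → not met
Not met: 1, 3, 4, 5, 6, 8, 9

1, 3, 4, 5, 6, 8, 9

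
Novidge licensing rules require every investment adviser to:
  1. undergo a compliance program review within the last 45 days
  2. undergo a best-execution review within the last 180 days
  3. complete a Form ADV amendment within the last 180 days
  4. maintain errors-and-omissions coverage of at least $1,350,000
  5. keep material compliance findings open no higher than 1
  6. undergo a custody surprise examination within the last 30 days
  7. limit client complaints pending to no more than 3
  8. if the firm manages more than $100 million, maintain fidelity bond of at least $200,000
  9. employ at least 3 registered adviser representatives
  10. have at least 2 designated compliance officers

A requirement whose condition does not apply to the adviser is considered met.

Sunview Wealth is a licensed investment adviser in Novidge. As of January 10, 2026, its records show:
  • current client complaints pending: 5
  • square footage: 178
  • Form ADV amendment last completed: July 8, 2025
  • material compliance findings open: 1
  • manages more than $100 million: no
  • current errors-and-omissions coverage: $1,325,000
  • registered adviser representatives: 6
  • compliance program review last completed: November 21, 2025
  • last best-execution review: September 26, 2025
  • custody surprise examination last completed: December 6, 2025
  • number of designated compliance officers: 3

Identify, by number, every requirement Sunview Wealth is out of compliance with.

1. compliance program review 50 days ago vs limit 45 → not met
2. best-execution review 106 days ago vs limit 180 → met
3. Form ADV amendment 186 days ago vs limit 180 → not met
4. errors-and-omissions coverage $1,325,000 < $1,350,000 → not met
5. material compliance findings open 1 ≤ 1 → met
6. custody surprise examination 35 days ago vs limit 30 → not met
7. client complaints pending 5 > 3 → not met
8. condition 'manages more than $100 million' does not hold → requirement n/a → met
9. registered adviser representatives 6 ≥ 3 → met
10. designated compliance officers 3 ≥ 2 → met
Not met: 1, 3, 4, 6, 7

1, 3, 4, 6, 7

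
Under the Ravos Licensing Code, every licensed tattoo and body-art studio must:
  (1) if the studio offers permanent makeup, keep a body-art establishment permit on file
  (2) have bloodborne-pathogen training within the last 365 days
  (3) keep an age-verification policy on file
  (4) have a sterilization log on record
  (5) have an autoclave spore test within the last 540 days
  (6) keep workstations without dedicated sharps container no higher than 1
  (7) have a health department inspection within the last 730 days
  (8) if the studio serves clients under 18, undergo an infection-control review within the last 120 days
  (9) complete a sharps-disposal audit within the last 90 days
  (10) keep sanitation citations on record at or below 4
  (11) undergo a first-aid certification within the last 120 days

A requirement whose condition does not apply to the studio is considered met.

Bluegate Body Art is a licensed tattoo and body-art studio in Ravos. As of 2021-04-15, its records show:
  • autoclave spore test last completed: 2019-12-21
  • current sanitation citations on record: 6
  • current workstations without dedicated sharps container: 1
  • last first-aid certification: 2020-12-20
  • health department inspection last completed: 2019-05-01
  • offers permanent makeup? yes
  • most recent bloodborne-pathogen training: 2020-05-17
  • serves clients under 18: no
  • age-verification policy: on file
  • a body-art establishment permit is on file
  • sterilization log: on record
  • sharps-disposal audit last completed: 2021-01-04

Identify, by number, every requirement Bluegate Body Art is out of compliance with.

1. condition 'offers permanent makeup' holds; body-art establishment permit present → met
2. bloodborne-pathogen training 333 days ago vs limit 365 → met
3. age-verification policy present → met
4. sterilization log present → met
5. autoclave spore test 481 days ago vs limit 540 → met
6. workstations without dedicated sharps container 1 ≤ 1 → met
7. health department inspection 715 days ago vs limit 730 → met
8. condition 'serves clients under 18' does not hold → requirement n/a → met
9. sharps-disposal audit 101 days ago vs limit 90 → not met
10. sanitation citations on record 6 > 4 → not met
11. first-aid certification 116 days ago vs limit 120 → met
Not met: 9, 10

9, 10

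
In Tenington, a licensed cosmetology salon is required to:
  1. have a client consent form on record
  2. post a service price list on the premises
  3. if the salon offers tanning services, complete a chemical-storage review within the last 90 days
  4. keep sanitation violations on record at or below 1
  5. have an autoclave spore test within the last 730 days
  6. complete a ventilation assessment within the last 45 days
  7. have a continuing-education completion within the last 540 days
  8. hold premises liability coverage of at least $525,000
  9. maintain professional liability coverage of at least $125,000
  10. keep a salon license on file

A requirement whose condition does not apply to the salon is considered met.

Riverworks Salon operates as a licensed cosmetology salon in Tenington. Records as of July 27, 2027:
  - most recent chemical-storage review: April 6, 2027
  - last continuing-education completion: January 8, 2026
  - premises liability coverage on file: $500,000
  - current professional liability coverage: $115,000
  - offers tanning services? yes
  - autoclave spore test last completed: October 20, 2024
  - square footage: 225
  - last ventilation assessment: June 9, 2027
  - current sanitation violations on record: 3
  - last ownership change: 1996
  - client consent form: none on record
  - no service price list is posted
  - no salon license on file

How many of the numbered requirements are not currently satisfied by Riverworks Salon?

10

1. client consent form absent → not met
2. service price list absent → not met
3. condition 'offers tanning services' holds; chemical-storage review 112 days ago vs limit 90 → not met
4. sanitation violations on record 3 > 1 → not met
5. autoclave spore test 1010 days ago vs limit 730 → not met
6. ventilation assessment 48 days ago vs limit 45 → not met
7. continuing-education completion 565 days ago vs limit 540 → not met
8. premises liability coverage $500,000 < $525,000 → not met
9. professional liability coverage $115,000 < $125,000 → not met
10. salon license absent → not met
Not met: 10 of 10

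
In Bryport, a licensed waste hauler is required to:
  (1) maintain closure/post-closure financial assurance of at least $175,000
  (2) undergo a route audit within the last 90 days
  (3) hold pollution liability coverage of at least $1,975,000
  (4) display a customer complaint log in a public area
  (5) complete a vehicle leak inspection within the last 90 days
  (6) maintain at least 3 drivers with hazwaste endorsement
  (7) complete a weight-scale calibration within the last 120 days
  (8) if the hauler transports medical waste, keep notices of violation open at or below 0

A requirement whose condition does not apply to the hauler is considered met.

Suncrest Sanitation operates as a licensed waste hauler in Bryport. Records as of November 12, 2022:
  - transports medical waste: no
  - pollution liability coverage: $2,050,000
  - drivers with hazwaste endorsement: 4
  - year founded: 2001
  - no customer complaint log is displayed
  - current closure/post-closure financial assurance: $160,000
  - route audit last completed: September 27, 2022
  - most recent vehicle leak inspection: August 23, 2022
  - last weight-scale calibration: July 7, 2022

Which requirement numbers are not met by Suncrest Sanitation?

1, 4, 7

1. closure/post-closure financial assurance $160,000 < $175,000 → not met
2. route audit 46 days ago vs limit 90 → met
3. pollution liability coverage $2,050,000 ≥ $1,975,000 → met
4. customer complaint log absent → not met
5. vehicle leak inspection 81 days ago vs limit 90 → met
6. drivers with hazwaste endorsement 4 ≥ 3 → met
7. weight-scale calibration 128 days ago vs limit 120 → not met
8. condition 'transports medical waste' does not hold → requirement n/a → met
Not met: 1, 4, 7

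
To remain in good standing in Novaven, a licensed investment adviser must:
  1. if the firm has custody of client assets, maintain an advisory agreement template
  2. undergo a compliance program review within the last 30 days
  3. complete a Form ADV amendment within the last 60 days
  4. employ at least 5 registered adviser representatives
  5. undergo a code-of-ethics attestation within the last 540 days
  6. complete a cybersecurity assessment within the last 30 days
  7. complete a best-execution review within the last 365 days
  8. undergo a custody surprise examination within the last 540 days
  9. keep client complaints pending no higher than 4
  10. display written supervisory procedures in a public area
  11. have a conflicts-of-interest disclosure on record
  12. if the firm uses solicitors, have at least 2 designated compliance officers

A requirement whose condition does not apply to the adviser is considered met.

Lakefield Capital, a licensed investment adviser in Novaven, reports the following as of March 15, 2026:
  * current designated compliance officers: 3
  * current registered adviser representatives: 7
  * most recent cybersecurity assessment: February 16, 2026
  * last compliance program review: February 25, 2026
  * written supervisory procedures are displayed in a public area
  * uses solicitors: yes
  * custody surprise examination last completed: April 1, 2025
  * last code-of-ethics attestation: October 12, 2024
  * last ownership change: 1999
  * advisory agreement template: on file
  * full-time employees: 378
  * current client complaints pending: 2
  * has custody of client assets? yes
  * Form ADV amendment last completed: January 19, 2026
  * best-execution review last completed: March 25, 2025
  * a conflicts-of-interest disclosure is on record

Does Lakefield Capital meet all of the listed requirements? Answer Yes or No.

1. condition 'has custody of client assets' holds; advisory agreement template present → met
2. compliance program review 18 days ago vs limit 30 → met
3. Form ADV amendment 55 days ago vs limit 60 → met
4. registered adviser representatives 7 ≥ 5 → met
5. code-of-ethics attestation 519 days ago vs limit 540 → met
6. cybersecurity assessment 27 days ago vs limit 30 → met
7. best-execution review 355 days ago vs limit 365 → met
8. custody surprise examination 348 days ago vs limit 540 → met
9. client complaints pending 2 ≤ 4 → met
10. written supervisory procedures present → met
11. conflicts-of-interest disclosure present → met
12. condition 'uses solicitors' holds; designated compliance officers 3 ≥ 2 → met
All met.

Yes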